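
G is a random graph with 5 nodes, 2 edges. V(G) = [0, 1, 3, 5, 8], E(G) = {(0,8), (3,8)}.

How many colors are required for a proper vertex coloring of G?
χ(G) = 2

Clique number ω(G) = 2 (lower bound: χ ≥ ω).
The graph is bipartite (no odd cycle), so 2 colors suffice: χ(G) = 2.
A valid 2-coloring: color 1: [1, 5, 8]; color 2: [0, 3].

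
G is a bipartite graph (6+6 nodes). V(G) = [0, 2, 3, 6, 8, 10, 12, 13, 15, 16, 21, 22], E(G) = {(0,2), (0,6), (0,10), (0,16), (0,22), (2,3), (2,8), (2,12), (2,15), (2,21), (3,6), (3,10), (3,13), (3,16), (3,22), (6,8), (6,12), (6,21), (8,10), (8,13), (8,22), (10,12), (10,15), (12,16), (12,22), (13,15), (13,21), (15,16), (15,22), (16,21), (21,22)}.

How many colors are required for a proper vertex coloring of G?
χ(G) = 2

Clique number ω(G) = 2 (lower bound: χ ≥ ω).
The graph is bipartite (no odd cycle), so 2 colors suffice: χ(G) = 2.
A valid 2-coloring: color 1: [0, 3, 8, 12, 15, 21]; color 2: [2, 6, 10, 13, 16, 22].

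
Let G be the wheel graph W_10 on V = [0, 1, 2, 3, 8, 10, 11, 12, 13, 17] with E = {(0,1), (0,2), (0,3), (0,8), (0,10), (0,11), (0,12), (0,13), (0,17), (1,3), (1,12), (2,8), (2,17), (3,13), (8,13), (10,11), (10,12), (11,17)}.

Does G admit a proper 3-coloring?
Odd cycle [3, 1, 12, 10, 11, 17, 2, 8, 13] needs 3 colors (χ ≥ 3).
Vertex 0 is adjacent to every vertex of [1, 2, 3, 8, 10, 11, 12, 13, 17], which already need 3 colors among themselves, so 0 needs a new color (χ ≥ 4).
Hence χ(G) ≥ 4 > 3, so no proper 3-coloring exists.

No, G is not 3-colorable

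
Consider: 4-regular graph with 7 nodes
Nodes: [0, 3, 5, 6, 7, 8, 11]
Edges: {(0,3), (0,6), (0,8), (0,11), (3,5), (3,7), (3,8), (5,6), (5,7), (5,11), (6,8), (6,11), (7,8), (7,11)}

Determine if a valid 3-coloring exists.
Suppose a proper 3-coloring c exists. The clique [0, 3, 8] takes 3 distinct colors; by symmetry let c(0) = 1, c(3) = 2, c(8) = 3.
- Vertex 6: neighbors [0, 8] already have colors [1, 3] ⇒ c(6) = 2.
- Vertex 7: neighbors [3, 8] already have colors [2, 3] ⇒ c(7) = 1.
- Vertex 5: neighbors [7, 3] already have colors [1, 2] ⇒ c(5) = 3.
- Vertex 11: neighbors [0, 6, 5] already have colors [1, 2, 3] — all 3 colors blocked. Contradiction.
The forced assignments end in a contradiction, so G has no proper 3-coloring (χ ≥ 4).

No, G is not 3-colorable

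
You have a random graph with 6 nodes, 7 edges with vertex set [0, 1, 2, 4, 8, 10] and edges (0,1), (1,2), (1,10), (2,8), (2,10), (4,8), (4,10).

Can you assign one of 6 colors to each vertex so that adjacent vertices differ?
Yes, G is 6-colorable

A valid 6-coloring: color 1: [0, 8, 10]; color 2: [2, 4]; color 3: [1].
(χ(G) = 3 ≤ 6.)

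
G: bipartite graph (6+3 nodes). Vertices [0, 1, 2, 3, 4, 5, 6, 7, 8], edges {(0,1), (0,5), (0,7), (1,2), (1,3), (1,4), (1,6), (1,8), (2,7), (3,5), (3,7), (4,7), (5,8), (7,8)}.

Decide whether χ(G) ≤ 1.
No, G is not 1-colorable

Edge (0,1) forces its endpoints to differ, so 1 color is not enough.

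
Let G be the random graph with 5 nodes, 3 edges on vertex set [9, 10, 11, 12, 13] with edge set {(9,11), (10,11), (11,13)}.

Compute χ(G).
Clique number ω(G) = 2 (lower bound: χ ≥ ω).
The graph is bipartite (no odd cycle), so 2 colors suffice: χ(G) = 2.
A valid 2-coloring: color 1: [11, 12]; color 2: [9, 10, 13].

χ(G) = 2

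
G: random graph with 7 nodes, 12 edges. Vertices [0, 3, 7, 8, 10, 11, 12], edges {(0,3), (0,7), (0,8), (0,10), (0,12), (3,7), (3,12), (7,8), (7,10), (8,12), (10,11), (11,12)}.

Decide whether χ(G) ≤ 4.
Yes, G is 4-colorable

A valid 4-coloring: color 1: [0, 11]; color 2: [7, 12]; color 3: [3, 8, 10].
(χ(G) = 3 ≤ 4.)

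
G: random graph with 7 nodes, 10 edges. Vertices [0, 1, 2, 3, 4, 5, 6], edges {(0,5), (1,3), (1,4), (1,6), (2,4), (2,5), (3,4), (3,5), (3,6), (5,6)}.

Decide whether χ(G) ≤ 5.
A valid 5-coloring: color 1: [0, 2, 3]; color 2: [1, 5]; color 3: [4, 6].
(χ(G) = 3 ≤ 5.)

Yes, G is 5-colorable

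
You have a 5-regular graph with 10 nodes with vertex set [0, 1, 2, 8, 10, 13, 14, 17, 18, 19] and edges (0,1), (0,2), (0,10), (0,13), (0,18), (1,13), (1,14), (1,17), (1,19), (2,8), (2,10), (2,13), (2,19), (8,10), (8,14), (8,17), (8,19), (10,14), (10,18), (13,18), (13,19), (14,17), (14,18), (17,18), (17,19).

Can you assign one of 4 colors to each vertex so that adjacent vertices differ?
Yes, G is 4-colorable

A valid 4-coloring: color 1: [8, 13]; color 2: [1, 2, 18]; color 3: [0, 14, 19]; color 4: [10, 17].
(χ(G) = 4 ≤ 4.)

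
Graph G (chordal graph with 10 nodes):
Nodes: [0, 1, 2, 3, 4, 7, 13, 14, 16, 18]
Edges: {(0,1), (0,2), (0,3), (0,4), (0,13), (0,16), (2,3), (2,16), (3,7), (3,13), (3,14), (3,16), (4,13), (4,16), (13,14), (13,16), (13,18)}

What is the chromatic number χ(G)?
χ(G) = 4

Clique number ω(G) = 4 (lower bound: χ ≥ ω).
The clique on [0, 2, 3, 16] has size 4, forcing χ ≥ 4, and the coloring below uses 4 colors, so χ(G) = 4.
A valid 4-coloring: color 1: [1, 2, 7, 13]; color 2: [0, 14, 18]; color 3: [3, 4]; color 4: [16].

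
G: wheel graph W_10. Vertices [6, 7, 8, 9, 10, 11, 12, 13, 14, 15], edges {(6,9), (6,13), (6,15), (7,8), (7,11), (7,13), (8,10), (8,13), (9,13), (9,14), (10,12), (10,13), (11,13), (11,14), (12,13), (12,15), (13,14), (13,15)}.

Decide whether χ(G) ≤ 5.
A valid 5-coloring: color 1: [13]; color 2: [6, 7, 10, 14]; color 3: [8, 9, 11, 15]; color 4: [12].
(χ(G) = 4 ≤ 5.)

Yes, G is 5-colorable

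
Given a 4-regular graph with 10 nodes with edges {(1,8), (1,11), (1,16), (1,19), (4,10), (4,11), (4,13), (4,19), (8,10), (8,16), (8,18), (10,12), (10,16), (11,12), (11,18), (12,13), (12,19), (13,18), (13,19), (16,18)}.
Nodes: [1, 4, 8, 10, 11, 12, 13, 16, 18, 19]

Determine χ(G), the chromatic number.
χ(G) = 4

Clique number ω(G) = 3 (lower bound: χ ≥ ω).
Suppose a proper 3-coloring c exists. The clique [1, 8, 16] takes 3 distinct colors; by symmetry let c(1) = 1, c(8) = 2, c(16) = 3.
- Vertex 10: neighbors [8, 16] already have colors [2, 3] ⇒ c(10) = 1.
- Vertex 18: neighbors [8, 16] already have colors [2, 3] ⇒ c(18) = 1.
- Vertex 4: neighbors [10] already have colors [1]; try each remaining color.
- Case c(4) = 2:
  - Vertex 13: neighbors [18, 4] already have colors [1, 2] ⇒ c(13) = 3.
  - Vertex 19: neighbors [1, 4, 13] already have colors [1, 2, 3] — all 3 colors blocked. Contradiction.
- Case c(4) = 3:
  - Vertex 13: neighbors [18, 4] already have colors [1, 3] ⇒ c(13) = 2.
  - Vertex 19: neighbors [1, 13, 4] already have colors [1, 2, 3] — all 3 colors blocked. Contradiction.
Every case ends in a contradiction, so G has no proper 3-coloring (χ ≥ 4).
The coloring below uses 4 colors, so χ(G) = 4.
A valid 4-coloring: color 1: [11, 13, 16]; color 2: [1, 10, 18]; color 3: [8, 19]; color 4: [4, 12].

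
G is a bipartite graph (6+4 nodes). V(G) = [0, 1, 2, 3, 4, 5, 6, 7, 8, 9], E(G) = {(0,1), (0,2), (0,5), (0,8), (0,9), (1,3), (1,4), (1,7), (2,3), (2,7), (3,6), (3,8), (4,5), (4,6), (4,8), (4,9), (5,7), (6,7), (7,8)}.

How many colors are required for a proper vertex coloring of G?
χ(G) = 2

Clique number ω(G) = 2 (lower bound: χ ≥ ω).
The graph is bipartite (no odd cycle), so 2 colors suffice: χ(G) = 2.
A valid 2-coloring: color 1: [0, 3, 4, 7]; color 2: [1, 2, 5, 6, 8, 9].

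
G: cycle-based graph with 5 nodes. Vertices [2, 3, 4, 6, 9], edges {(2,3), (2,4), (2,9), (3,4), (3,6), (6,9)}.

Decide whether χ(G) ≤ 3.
Yes, G is 3-colorable

A valid 3-coloring: color 1: [2, 6]; color 2: [3, 9]; color 3: [4].
(χ(G) = 3 ≤ 3.)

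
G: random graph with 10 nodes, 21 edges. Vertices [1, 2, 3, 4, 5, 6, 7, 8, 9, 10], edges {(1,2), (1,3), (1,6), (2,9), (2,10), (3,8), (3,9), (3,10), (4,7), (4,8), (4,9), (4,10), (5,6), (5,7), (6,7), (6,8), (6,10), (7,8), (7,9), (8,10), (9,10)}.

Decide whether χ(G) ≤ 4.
Yes, G is 4-colorable

A valid 4-coloring: color 1: [1, 7, 10]; color 2: [5, 8, 9]; color 3: [2, 3, 4, 6].
(χ(G) = 3 ≤ 4.)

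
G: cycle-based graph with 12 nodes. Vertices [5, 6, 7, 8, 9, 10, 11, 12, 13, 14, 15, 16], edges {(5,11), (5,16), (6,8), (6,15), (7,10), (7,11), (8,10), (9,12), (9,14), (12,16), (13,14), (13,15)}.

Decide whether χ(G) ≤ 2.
Yes, G is 2-colorable

A valid 2-coloring: color 1: [5, 7, 8, 12, 14, 15]; color 2: [6, 9, 10, 11, 13, 16].
(χ(G) = 2 ≤ 2.)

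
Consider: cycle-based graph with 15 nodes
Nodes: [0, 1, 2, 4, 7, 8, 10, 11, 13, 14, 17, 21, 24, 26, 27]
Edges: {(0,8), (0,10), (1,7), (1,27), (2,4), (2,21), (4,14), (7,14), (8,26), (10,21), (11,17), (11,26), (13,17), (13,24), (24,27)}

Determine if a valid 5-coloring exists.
Yes, G is 5-colorable

A valid 5-coloring: color 1: [0, 4, 7, 17, 21, 24, 26]; color 2: [1, 2, 8, 10, 11, 13, 14]; color 3: [27].
(χ(G) = 3 ≤ 5.)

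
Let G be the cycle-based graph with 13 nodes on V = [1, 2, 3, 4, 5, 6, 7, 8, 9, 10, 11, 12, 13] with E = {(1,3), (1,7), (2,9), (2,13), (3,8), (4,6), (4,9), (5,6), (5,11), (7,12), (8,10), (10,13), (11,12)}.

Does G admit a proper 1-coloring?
Edge (1,3) forces its endpoints to differ, so 1 color is not enough.

No, G is not 1-colorable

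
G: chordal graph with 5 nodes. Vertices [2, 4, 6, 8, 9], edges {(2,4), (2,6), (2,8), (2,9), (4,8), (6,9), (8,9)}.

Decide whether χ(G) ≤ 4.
A valid 4-coloring: color 1: [2]; color 2: [6, 8]; color 3: [4, 9].
(χ(G) = 3 ≤ 4.)

Yes, G is 4-colorable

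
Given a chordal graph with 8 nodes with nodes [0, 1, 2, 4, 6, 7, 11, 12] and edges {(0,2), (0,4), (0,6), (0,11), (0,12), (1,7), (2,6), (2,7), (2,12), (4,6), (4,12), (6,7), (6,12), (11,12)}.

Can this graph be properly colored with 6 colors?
A valid 6-coloring: color 1: [0, 7]; color 2: [1, 12]; color 3: [6, 11]; color 4: [2, 4].
(χ(G) = 4 ≤ 6.)

Yes, G is 6-colorable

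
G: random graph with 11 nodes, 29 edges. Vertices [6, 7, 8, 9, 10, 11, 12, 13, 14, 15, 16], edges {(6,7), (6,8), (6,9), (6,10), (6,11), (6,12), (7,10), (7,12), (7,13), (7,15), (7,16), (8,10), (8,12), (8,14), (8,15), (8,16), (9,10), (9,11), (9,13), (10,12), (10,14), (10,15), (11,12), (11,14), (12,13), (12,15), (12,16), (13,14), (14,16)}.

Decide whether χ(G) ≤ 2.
The clique on vertices [6, 8, 10, 12] has size 4 > 2, so it alone needs 4 colors.

No, G is not 2-colorable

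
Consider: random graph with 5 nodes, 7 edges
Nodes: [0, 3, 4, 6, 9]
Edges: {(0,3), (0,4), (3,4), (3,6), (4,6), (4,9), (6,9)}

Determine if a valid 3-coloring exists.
A valid 3-coloring: color 1: [4]; color 2: [0, 6]; color 3: [3, 9].
(χ(G) = 3 ≤ 3.)

Yes, G is 3-colorable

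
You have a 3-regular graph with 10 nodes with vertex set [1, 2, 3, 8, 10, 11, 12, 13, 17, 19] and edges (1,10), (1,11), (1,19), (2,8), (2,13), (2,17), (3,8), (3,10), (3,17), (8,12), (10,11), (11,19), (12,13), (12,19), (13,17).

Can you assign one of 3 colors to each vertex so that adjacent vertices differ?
Yes, G is 3-colorable

A valid 3-coloring: color 1: [1, 2, 3, 12]; color 2: [8, 10, 13, 19]; color 3: [11, 17].
(χ(G) = 3 ≤ 3.)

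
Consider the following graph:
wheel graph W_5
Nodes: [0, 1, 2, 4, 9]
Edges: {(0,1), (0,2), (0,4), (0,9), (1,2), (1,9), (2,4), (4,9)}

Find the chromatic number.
χ(G) = 3

Clique number ω(G) = 3 (lower bound: χ ≥ ω).
The clique on [0, 1, 9] has size 3, forcing χ ≥ 3, and the coloring below uses 3 colors, so χ(G) = 3.
A valid 3-coloring: color 1: [0]; color 2: [1, 4]; color 3: [2, 9].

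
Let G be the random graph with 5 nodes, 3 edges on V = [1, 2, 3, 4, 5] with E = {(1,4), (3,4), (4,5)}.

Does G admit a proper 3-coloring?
Yes, G is 3-colorable

A valid 3-coloring: color 1: [2, 4]; color 2: [1, 3, 5].
(χ(G) = 2 ≤ 3.)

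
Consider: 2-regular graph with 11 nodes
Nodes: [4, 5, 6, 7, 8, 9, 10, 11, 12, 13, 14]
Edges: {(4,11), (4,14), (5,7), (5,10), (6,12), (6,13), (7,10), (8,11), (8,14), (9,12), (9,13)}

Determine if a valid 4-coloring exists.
A valid 4-coloring: color 1: [4, 8, 10, 12, 13]; color 2: [6, 7, 9, 11, 14]; color 3: [5].
(χ(G) = 3 ≤ 4.)

Yes, G is 4-colorable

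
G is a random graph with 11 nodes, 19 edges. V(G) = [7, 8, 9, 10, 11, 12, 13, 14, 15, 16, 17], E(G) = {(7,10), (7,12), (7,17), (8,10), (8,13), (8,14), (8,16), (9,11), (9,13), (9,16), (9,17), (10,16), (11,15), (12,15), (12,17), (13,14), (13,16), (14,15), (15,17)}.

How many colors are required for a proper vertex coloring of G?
χ(G) = 3

Clique number ω(G) = 3 (lower bound: χ ≥ ω).
The clique on [7, 12, 17] has size 3, forcing χ ≥ 3, and the coloring below uses 3 colors, so χ(G) = 3.
A valid 3-coloring: color 1: [7, 8, 9, 15]; color 2: [11, 14, 16, 17]; color 3: [10, 12, 13].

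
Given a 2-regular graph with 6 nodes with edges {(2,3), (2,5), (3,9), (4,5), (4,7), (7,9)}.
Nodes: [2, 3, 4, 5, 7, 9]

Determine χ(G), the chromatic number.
χ(G) = 2

Clique number ω(G) = 2 (lower bound: χ ≥ ω).
The graph is bipartite (no odd cycle), so 2 colors suffice: χ(G) = 2.
A valid 2-coloring: color 1: [3, 5, 7]; color 2: [2, 4, 9].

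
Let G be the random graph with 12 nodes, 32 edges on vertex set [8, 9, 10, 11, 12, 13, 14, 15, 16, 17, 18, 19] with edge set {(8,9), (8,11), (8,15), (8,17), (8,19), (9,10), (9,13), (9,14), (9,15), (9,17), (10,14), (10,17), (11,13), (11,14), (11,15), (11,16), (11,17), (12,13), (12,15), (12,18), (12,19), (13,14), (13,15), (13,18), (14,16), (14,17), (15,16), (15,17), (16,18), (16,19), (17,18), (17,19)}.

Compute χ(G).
χ(G) = 4

Clique number ω(G) = 4 (lower bound: χ ≥ ω).
The clique on [8, 9, 15, 17] has size 4, forcing χ ≥ 4, and the coloring below uses 4 colors, so χ(G) = 4.
A valid 4-coloring: color 1: [13, 16, 17]; color 2: [14, 15, 18, 19]; color 3: [9, 11, 12]; color 4: [8, 10].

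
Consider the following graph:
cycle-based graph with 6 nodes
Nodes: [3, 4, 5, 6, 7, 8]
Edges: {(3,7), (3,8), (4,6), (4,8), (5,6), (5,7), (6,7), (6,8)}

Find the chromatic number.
Clique number ω(G) = 3 (lower bound: χ ≥ ω).
The clique on [4, 6, 8] has size 3, forcing χ ≥ 3, and the coloring below uses 3 colors, so χ(G) = 3.
A valid 3-coloring: color 1: [3, 6]; color 2: [7, 8]; color 3: [4, 5].

χ(G) = 3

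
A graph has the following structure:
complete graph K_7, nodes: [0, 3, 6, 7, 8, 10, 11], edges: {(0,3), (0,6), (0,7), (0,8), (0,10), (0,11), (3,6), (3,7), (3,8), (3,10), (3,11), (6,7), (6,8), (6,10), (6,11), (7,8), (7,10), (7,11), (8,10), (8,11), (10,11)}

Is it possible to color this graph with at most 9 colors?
A valid 9-coloring: color 1: [11]; color 2: [6]; color 3: [3]; color 4: [8]; color 5: [10]; color 6: [7]; color 7: [0].
(χ(G) = 7 ≤ 9.)

Yes, G is 9-colorable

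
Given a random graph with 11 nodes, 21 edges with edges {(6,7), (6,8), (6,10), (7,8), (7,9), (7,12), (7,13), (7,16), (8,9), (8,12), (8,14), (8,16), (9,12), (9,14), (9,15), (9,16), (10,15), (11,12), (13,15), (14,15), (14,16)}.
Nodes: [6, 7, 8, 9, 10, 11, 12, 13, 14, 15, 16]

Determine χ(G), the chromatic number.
χ(G) = 4

Clique number ω(G) = 4 (lower bound: χ ≥ ω).
The clique on [7, 8, 9, 16] has size 4, forcing χ ≥ 4, and the coloring below uses 4 colors, so χ(G) = 4.
A valid 4-coloring: color 1: [8, 11, 15]; color 2: [6, 9, 13]; color 3: [7, 10, 14]; color 4: [12, 16].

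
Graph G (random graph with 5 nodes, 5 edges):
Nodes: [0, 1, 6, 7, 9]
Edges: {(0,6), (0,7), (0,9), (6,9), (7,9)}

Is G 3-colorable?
A valid 3-coloring: color 1: [0, 1]; color 2: [9]; color 3: [6, 7].
(χ(G) = 3 ≤ 3.)

Yes, G is 3-colorable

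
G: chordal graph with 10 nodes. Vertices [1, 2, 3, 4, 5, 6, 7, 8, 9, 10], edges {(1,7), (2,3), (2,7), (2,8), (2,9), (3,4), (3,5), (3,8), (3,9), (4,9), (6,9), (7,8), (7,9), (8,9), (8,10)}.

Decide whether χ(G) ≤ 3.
The clique on vertices [2, 3, 8, 9] has size 4 > 3, so it alone needs 4 colors.

No, G is not 3-colorable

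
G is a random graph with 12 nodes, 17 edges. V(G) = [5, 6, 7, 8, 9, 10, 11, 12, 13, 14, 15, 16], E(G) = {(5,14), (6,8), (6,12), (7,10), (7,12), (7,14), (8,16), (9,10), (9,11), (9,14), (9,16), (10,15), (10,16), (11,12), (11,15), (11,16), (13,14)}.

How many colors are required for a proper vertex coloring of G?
Clique number ω(G) = 3 (lower bound: χ ≥ ω).
The clique on [9, 10, 16] has size 3, forcing χ ≥ 3, and the coloring below uses 3 colors, so χ(G) = 3.
A valid 3-coloring: color 1: [6, 10, 11, 14]; color 2: [5, 12, 13, 15, 16]; color 3: [7, 8, 9].

χ(G) = 3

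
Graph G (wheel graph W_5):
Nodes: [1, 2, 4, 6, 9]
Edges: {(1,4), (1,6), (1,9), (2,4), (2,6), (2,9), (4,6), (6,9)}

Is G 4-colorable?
Yes, G is 4-colorable

A valid 4-coloring: color 1: [6]; color 2: [1, 2]; color 3: [4, 9].
(χ(G) = 3 ≤ 4.)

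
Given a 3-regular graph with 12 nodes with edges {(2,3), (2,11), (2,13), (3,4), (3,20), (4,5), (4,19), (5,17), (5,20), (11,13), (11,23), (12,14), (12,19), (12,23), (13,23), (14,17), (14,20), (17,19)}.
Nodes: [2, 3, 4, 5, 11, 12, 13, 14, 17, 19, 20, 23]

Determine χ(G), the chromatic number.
χ(G) = 3

Clique number ω(G) = 3 (lower bound: χ ≥ ω).
The clique on [2, 11, 13] has size 3, forcing χ ≥ 3, and the coloring below uses 3 colors, so χ(G) = 3.
A valid 3-coloring: color 1: [3, 5, 12, 13]; color 2: [2, 4, 17, 20, 23]; color 3: [11, 14, 19].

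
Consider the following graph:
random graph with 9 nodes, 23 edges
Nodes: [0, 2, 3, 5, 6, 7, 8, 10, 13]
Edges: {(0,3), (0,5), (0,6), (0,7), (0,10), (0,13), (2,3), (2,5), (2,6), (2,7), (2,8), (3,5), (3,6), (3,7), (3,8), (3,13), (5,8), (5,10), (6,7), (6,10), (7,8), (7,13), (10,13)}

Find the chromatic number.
Clique number ω(G) = 4 (lower bound: χ ≥ ω).
The clique on [2, 3, 5, 8] has size 4, forcing χ ≥ 4, and the coloring below uses 4 colors, so χ(G) = 4.
A valid 4-coloring: color 1: [3, 10]; color 2: [5, 7]; color 3: [0, 2]; color 4: [6, 8, 13].

χ(G) = 4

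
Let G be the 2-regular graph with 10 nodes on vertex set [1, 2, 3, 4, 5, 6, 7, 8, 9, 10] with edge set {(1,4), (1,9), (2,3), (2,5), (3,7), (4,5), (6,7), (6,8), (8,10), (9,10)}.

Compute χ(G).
χ(G) = 2

Clique number ω(G) = 2 (lower bound: χ ≥ ω).
The graph is bipartite (no odd cycle), so 2 colors suffice: χ(G) = 2.
A valid 2-coloring: color 1: [1, 3, 5, 6, 10]; color 2: [2, 4, 7, 8, 9].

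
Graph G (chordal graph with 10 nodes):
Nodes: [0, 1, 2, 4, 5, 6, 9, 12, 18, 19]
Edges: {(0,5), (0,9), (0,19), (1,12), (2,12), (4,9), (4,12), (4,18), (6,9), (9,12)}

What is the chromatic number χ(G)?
Clique number ω(G) = 3 (lower bound: χ ≥ ω).
The clique on [4, 9, 12] has size 3, forcing χ ≥ 3, and the coloring below uses 3 colors, so χ(G) = 3.
A valid 3-coloring: color 1: [0, 6, 12, 18]; color 2: [1, 2, 5, 9, 19]; color 3: [4].

χ(G) = 3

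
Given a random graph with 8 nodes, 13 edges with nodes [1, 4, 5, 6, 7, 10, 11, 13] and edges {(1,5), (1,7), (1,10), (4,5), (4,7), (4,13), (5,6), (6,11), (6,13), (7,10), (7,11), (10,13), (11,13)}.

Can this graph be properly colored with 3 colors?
Yes, G is 3-colorable

A valid 3-coloring: color 1: [5, 7, 13]; color 2: [4, 10, 11]; color 3: [1, 6].
(χ(G) = 3 ≤ 3.)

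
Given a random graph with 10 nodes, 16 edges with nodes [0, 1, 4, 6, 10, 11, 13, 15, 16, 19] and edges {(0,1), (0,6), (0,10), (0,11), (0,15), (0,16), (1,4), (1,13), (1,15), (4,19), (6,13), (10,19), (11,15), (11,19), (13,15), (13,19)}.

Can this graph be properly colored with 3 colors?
Yes, G is 3-colorable

A valid 3-coloring: color 1: [0, 4, 13]; color 2: [6, 15, 16, 19]; color 3: [1, 10, 11].
(χ(G) = 3 ≤ 3.)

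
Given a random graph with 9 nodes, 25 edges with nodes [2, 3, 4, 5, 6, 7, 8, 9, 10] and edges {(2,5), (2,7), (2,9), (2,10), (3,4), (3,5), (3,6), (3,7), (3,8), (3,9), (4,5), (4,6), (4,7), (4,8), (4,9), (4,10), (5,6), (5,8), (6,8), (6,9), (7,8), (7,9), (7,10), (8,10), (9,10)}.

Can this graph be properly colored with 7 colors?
Yes, G is 7-colorable

A valid 7-coloring: color 1: [2, 4]; color 2: [8, 9]; color 3: [5, 7]; color 4: [3, 10]; color 5: [6].
(χ(G) = 5 ≤ 7.)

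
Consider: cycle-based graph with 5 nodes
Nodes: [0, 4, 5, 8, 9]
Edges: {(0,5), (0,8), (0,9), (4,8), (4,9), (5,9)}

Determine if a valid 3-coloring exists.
Yes, G is 3-colorable

A valid 3-coloring: color 1: [0, 4]; color 2: [8, 9]; color 3: [5].
(χ(G) = 3 ≤ 3.)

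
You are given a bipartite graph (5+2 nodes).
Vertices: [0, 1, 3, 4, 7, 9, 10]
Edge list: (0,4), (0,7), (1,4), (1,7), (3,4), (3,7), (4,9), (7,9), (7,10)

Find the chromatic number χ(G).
χ(G) = 2

Clique number ω(G) = 2 (lower bound: χ ≥ ω).
The graph is bipartite (no odd cycle), so 2 colors suffice: χ(G) = 2.
A valid 2-coloring: color 1: [4, 7]; color 2: [0, 1, 3, 9, 10].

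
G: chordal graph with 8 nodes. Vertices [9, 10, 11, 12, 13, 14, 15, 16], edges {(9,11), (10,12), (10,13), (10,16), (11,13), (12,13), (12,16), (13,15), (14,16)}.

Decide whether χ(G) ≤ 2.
The clique on vertices [10, 12, 16] has size 3 > 2, so it alone needs 3 colors.

No, G is not 2-colorable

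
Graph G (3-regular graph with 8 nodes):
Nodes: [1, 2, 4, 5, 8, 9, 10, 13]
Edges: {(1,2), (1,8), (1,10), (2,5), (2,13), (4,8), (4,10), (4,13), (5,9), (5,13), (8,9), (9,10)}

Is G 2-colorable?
The clique on vertices [2, 5, 13] has size 3 > 2, so it alone needs 3 colors.

No, G is not 2-colorable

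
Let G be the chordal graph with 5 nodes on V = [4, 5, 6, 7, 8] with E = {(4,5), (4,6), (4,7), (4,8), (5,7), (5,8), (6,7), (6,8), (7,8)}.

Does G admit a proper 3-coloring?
The clique on vertices [4, 5, 7, 8] has size 4 > 3, so it alone needs 4 colors.

No, G is not 3-colorable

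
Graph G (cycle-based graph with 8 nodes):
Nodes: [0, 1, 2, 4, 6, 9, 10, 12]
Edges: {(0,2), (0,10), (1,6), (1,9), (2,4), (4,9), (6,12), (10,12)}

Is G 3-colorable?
Yes, G is 3-colorable

A valid 3-coloring: color 1: [0, 1, 4, 12]; color 2: [2, 6, 9, 10].
(χ(G) = 2 ≤ 3.)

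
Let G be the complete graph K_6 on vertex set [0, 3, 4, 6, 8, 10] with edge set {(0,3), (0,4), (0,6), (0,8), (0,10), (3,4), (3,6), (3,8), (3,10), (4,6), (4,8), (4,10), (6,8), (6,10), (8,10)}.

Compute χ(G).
χ(G) = 6

Clique number ω(G) = 6 (lower bound: χ ≥ ω).
The clique on [0, 3, 4, 6, 8, 10] has size 6, forcing χ ≥ 6, and the coloring below uses 6 colors, so χ(G) = 6.
A valid 6-coloring: color 1: [10]; color 2: [8]; color 3: [0]; color 4: [3]; color 5: [6]; color 6: [4].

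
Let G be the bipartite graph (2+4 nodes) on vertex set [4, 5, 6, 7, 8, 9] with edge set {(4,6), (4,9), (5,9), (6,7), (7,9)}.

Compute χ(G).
Clique number ω(G) = 2 (lower bound: χ ≥ ω).
The graph is bipartite (no odd cycle), so 2 colors suffice: χ(G) = 2.
A valid 2-coloring: color 1: [6, 8, 9]; color 2: [4, 5, 7].

χ(G) = 2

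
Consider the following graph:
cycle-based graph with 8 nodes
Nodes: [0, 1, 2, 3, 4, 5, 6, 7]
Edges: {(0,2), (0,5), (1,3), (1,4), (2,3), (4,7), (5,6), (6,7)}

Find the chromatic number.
Clique number ω(G) = 2 (lower bound: χ ≥ ω).
The graph is bipartite (no odd cycle), so 2 colors suffice: χ(G) = 2.
A valid 2-coloring: color 1: [0, 3, 4, 6]; color 2: [1, 2, 5, 7].

χ(G) = 2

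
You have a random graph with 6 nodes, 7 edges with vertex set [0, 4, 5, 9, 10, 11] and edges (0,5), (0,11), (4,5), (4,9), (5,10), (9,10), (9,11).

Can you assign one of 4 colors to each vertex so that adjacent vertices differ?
A valid 4-coloring: color 1: [5, 9]; color 2: [0, 4, 10]; color 3: [11].
(χ(G) = 3 ≤ 4.)

Yes, G is 4-colorable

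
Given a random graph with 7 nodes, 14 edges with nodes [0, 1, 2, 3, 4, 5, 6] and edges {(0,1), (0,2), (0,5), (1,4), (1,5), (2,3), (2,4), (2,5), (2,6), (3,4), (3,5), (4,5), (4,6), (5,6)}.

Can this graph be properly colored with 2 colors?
No, G is not 2-colorable

The clique on vertices [2, 3, 4, 5] has size 4 > 2, so it alone needs 4 colors.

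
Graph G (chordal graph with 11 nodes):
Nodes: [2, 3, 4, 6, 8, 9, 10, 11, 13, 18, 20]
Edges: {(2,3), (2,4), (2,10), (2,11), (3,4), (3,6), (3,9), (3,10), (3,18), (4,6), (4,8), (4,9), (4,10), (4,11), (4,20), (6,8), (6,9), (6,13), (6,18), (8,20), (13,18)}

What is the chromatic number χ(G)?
χ(G) = 4

Clique number ω(G) = 4 (lower bound: χ ≥ ω).
The clique on [3, 4, 6, 9] has size 4, forcing χ ≥ 4, and the coloring below uses 4 colors, so χ(G) = 4.
A valid 4-coloring: color 1: [4, 18]; color 2: [3, 8, 11, 13]; color 3: [2, 6, 20]; color 4: [9, 10].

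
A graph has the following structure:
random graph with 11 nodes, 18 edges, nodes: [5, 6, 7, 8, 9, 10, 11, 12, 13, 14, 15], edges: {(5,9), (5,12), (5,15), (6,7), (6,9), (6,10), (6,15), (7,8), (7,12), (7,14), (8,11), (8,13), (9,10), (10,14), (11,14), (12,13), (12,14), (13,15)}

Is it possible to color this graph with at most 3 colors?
Yes, G is 3-colorable

A valid 3-coloring: color 1: [6, 11, 12]; color 2: [8, 9, 14, 15]; color 3: [5, 7, 10, 13].
(χ(G) = 3 ≤ 3.)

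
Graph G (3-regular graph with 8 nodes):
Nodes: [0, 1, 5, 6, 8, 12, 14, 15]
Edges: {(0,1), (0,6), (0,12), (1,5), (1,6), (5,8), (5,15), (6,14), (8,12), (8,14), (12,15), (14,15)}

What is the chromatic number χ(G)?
Clique number ω(G) = 3 (lower bound: χ ≥ ω).
The clique on [0, 1, 6] has size 3, forcing χ ≥ 3, and the coloring below uses 3 colors, so χ(G) = 3.
A valid 3-coloring: color 1: [0, 8, 15]; color 2: [1, 12, 14]; color 3: [5, 6].

χ(G) = 3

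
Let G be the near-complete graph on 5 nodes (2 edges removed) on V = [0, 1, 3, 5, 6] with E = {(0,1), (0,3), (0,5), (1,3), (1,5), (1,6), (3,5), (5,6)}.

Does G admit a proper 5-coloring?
A valid 5-coloring: color 1: [5]; color 2: [1]; color 3: [3, 6]; color 4: [0].
(χ(G) = 4 ≤ 5.)

Yes, G is 5-colorable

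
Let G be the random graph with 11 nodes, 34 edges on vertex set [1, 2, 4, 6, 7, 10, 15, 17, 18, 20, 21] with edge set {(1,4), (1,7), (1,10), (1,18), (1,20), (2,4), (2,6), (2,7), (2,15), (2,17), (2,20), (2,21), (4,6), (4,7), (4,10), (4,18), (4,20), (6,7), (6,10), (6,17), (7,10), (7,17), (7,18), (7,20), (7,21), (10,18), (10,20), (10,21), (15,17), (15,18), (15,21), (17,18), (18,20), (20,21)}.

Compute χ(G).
Clique number ω(G) = 6 (lower bound: χ ≥ ω).
The clique on [1, 4, 7, 10, 18, 20] has size 6, forcing χ ≥ 6, and the coloring below uses 6 colors, so χ(G) = 6.
A valid 6-coloring: color 1: [7, 15]; color 2: [2, 10]; color 3: [4, 17, 21]; color 4: [6, 20]; color 5: [18]; color 6: [1].

χ(G) = 6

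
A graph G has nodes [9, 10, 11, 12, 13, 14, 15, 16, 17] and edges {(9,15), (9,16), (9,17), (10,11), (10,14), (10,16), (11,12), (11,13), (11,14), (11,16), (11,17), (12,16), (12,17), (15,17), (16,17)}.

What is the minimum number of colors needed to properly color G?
χ(G) = 4

Clique number ω(G) = 4 (lower bound: χ ≥ ω).
The clique on [11, 12, 16, 17] has size 4, forcing χ ≥ 4, and the coloring below uses 4 colors, so χ(G) = 4.
A valid 4-coloring: color 1: [9, 11]; color 2: [13, 14, 15, 16]; color 3: [10, 17]; color 4: [12].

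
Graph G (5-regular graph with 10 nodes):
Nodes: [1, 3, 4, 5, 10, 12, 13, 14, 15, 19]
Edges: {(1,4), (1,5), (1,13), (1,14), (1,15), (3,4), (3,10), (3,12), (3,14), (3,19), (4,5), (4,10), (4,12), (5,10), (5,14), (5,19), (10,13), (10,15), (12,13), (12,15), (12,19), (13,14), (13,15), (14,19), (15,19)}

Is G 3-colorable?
No, G is not 3-colorable

Suppose a proper 3-coloring c exists. The clique [1, 4, 5] takes 3 distinct colors; by symmetry let c(1) = 1, c(4) = 2, c(5) = 3.
- Vertex 10: neighbors [4, 5] already have colors [2, 3] ⇒ c(10) = 1.
- Vertex 3: neighbors [10, 4] already have colors [1, 2] ⇒ c(3) = 3.
- Vertex 12: neighbors [4, 3] already have colors [2, 3] ⇒ c(12) = 1.
- Vertex 14: neighbors [1, 3] already have colors [1, 3] ⇒ c(14) = 2.
- Vertex 19: neighbors [12, 14, 3] already have colors [1, 2, 3] — all 3 colors blocked. Contradiction.
The forced assignments end in a contradiction, so G has no proper 3-coloring (χ ≥ 4).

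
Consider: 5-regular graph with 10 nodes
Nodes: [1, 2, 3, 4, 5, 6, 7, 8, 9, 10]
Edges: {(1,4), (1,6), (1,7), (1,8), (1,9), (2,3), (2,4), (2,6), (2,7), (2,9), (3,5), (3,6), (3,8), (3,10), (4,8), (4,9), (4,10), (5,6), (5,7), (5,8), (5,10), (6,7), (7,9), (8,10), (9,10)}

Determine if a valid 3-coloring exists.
No, G is not 3-colorable

The clique on vertices [3, 5, 8, 10] has size 4 > 3, so it alone needs 4 colors.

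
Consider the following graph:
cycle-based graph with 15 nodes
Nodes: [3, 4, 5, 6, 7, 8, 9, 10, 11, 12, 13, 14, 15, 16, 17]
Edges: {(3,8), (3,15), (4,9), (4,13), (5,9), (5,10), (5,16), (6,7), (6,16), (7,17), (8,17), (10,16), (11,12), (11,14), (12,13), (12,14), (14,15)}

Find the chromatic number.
Clique number ω(G) = 3 (lower bound: χ ≥ ω).
The clique on [5, 10, 16] has size 3, forcing χ ≥ 3, and the coloring below uses 3 colors, so χ(G) = 3.
A valid 3-coloring: color 1: [3, 9, 13, 14, 16, 17]; color 2: [4, 5, 6, 8, 12, 15]; color 3: [7, 10, 11].

χ(G) = 3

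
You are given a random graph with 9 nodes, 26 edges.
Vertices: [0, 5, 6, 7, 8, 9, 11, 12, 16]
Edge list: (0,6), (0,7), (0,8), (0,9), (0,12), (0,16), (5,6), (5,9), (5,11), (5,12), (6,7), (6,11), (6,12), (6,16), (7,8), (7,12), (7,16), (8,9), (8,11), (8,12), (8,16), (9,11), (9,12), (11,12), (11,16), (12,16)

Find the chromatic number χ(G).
Clique number ω(G) = 5 (lower bound: χ ≥ ω).
The clique on [0, 7, 8, 12, 16] has size 5, forcing χ ≥ 5, and the coloring below uses 5 colors, so χ(G) = 5.
A valid 5-coloring: color 1: [12]; color 2: [0, 11]; color 3: [6, 8]; color 4: [9, 16]; color 5: [5, 7].

χ(G) = 5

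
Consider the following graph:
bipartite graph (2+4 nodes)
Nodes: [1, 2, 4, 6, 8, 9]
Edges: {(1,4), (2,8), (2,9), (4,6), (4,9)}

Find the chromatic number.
χ(G) = 2

Clique number ω(G) = 2 (lower bound: χ ≥ ω).
The graph is bipartite (no odd cycle), so 2 colors suffice: χ(G) = 2.
A valid 2-coloring: color 1: [2, 4]; color 2: [1, 6, 8, 9].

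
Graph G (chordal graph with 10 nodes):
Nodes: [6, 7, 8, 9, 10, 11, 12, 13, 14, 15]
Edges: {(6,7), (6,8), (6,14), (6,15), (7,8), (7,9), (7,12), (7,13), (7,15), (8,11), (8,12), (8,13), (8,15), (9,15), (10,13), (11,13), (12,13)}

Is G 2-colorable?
No, G is not 2-colorable

The clique on vertices [7, 8, 12, 13] has size 4 > 2, so it alone needs 4 colors.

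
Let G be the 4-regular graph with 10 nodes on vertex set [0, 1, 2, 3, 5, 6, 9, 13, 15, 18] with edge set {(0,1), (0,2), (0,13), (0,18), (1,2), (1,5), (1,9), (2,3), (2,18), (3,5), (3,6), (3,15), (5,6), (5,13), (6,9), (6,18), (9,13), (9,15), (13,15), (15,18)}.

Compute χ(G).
Clique number ω(G) = 3 (lower bound: χ ≥ ω).
The clique on [0, 1, 2] has size 3, forcing χ ≥ 3, and the coloring below uses 3 colors, so χ(G) = 3.
A valid 3-coloring: color 1: [0, 5, 9]; color 2: [1, 3, 13, 18]; color 3: [2, 6, 15].

χ(G) = 3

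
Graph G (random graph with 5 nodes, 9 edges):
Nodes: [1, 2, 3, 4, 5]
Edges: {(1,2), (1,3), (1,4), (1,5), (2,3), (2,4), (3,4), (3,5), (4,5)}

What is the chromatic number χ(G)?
χ(G) = 4

Clique number ω(G) = 4 (lower bound: χ ≥ ω).
The clique on [1, 2, 3, 4] has size 4, forcing χ ≥ 4, and the coloring below uses 4 colors, so χ(G) = 4.
A valid 4-coloring: color 1: [4]; color 2: [3]; color 3: [1]; color 4: [2, 5].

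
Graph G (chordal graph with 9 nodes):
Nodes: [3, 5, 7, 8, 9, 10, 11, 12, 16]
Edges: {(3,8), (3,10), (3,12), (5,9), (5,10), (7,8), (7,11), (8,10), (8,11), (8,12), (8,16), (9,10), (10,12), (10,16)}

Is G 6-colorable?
Yes, G is 6-colorable

A valid 6-coloring: color 1: [10, 11]; color 2: [8, 9]; color 3: [3, 5, 7, 16]; color 4: [12].
(χ(G) = 4 ≤ 6.)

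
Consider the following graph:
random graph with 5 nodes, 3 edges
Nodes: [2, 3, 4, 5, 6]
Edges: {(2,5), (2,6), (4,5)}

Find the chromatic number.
χ(G) = 2

Clique number ω(G) = 2 (lower bound: χ ≥ ω).
The graph is bipartite (no odd cycle), so 2 colors suffice: χ(G) = 2.
A valid 2-coloring: color 1: [3, 5, 6]; color 2: [2, 4].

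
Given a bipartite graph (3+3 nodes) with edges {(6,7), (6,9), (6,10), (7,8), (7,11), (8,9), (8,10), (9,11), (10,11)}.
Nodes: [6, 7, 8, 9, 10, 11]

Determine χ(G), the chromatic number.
χ(G) = 2

Clique number ω(G) = 2 (lower bound: χ ≥ ω).
The graph is bipartite (no odd cycle), so 2 colors suffice: χ(G) = 2.
A valid 2-coloring: color 1: [7, 9, 10]; color 2: [6, 8, 11].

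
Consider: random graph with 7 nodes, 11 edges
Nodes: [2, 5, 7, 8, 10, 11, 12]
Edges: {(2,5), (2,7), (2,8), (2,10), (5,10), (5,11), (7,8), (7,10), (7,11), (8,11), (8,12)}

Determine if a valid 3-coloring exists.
A valid 3-coloring: color 1: [5, 7, 12]; color 2: [2, 11]; color 3: [8, 10].
(χ(G) = 3 ≤ 3.)

Yes, G is 3-colorable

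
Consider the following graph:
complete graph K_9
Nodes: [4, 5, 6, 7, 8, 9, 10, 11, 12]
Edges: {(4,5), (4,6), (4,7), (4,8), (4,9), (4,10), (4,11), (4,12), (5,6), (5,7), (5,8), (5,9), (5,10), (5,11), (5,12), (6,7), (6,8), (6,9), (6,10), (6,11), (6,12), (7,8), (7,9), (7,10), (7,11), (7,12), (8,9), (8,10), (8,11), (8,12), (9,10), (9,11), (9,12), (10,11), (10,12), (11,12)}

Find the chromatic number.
χ(G) = 9

Clique number ω(G) = 9 (lower bound: χ ≥ ω).
The clique on [4, 5, 6, 7, 8, 9, 10, 11, 12] has size 9, forcing χ ≥ 9, and the coloring below uses 9 colors, so χ(G) = 9.
A valid 9-coloring: color 1: [9]; color 2: [4]; color 3: [8]; color 4: [11]; color 5: [6]; color 6: [5]; color 7: [7]; color 8: [10]; color 9: [12].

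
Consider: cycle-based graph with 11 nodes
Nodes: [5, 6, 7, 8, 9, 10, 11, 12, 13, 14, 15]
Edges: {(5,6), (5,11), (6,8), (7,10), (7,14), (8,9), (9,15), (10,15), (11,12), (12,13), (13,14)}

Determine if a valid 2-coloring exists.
No, G is not 2-colorable

Odd cycle [6, 8, 9, 15, 10, 7, 14, 13, 12, 11, 5] needs 3 colors (χ ≥ 3).
Hence χ(G) ≥ 3 > 2, so no proper 2-coloring exists.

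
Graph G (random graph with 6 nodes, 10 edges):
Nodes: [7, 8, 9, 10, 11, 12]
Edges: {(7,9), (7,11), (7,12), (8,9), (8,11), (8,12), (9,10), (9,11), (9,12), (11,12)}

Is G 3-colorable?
No, G is not 3-colorable

The clique on vertices [8, 9, 11, 12] has size 4 > 3, so it alone needs 4 colors.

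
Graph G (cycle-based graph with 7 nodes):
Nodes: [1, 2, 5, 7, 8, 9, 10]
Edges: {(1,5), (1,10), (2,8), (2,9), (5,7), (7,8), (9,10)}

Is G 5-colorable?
Yes, G is 5-colorable

A valid 5-coloring: color 1: [1, 2, 7]; color 2: [5, 8, 9]; color 3: [10].
(χ(G) = 3 ≤ 5.)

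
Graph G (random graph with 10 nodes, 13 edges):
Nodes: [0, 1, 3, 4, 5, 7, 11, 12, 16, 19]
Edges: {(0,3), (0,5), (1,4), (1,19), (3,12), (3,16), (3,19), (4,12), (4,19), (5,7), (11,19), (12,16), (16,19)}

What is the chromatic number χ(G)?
χ(G) = 3

Clique number ω(G) = 3 (lower bound: χ ≥ ω).
The clique on [3, 12, 16] has size 3, forcing χ ≥ 3, and the coloring below uses 3 colors, so χ(G) = 3.
A valid 3-coloring: color 1: [0, 7, 12, 19]; color 2: [3, 4, 5, 11]; color 3: [1, 16].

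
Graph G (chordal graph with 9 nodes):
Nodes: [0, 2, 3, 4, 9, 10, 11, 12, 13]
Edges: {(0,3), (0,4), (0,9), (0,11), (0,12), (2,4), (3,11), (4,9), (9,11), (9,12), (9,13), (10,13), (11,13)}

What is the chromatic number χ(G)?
Clique number ω(G) = 3 (lower bound: χ ≥ ω).
The clique on [0, 9, 11] has size 3, forcing χ ≥ 3, and the coloring below uses 3 colors, so χ(G) = 3.
A valid 3-coloring: color 1: [2, 3, 9, 10]; color 2: [0, 13]; color 3: [4, 11, 12].

χ(G) = 3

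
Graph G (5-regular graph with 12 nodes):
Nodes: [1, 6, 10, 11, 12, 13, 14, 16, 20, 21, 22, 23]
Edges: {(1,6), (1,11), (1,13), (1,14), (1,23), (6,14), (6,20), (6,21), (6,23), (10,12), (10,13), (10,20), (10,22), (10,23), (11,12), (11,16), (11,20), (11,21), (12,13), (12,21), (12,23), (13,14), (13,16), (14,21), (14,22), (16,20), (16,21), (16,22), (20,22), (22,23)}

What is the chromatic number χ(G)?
χ(G) = 4

Clique number ω(G) = 3 (lower bound: χ ≥ ω).
Suppose a proper 3-coloring c exists. The clique [1, 6, 14] takes 3 distinct colors; by symmetry let c(1) = 1, c(6) = 2, c(14) = 3.
- Vertex 13: neighbors [1, 14] already have colors [1, 3] ⇒ c(13) = 2.
- Vertex 21: neighbors [6, 14] already have colors [2, 3] ⇒ c(21) = 1.
- Vertex 12: neighbors [21, 13] already have colors [1, 2] ⇒ c(12) = 3.
- Vertex 23: neighbors [1, 6, 12] already have colors [1, 2, 3] — all 3 colors blocked. Contradiction.
The forced assignments end in a contradiction, so G has no proper 3-coloring (χ ≥ 4).
The coloring below uses 4 colors, so χ(G) = 4.
A valid 4-coloring: color 1: [1, 12, 16]; color 2: [10, 11, 14]; color 3: [13, 20, 21, 23]; color 4: [6, 22].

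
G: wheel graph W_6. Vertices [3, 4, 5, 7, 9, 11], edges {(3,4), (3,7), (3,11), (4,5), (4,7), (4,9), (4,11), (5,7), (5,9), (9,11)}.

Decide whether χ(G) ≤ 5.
Yes, G is 5-colorable

A valid 5-coloring: color 1: [4]; color 2: [3, 5]; color 3: [7, 9]; color 4: [11].
(χ(G) = 4 ≤ 5.)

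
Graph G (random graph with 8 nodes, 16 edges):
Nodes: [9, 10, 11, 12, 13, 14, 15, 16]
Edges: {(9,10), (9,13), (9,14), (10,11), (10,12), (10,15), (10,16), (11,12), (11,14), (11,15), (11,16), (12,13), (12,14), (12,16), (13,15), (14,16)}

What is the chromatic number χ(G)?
χ(G) = 4

Clique number ω(G) = 4 (lower bound: χ ≥ ω).
The clique on [10, 11, 12, 16] has size 4, forcing χ ≥ 4, and the coloring below uses 4 colors, so χ(G) = 4.
A valid 4-coloring: color 1: [9, 11]; color 2: [10, 13, 14]; color 3: [12, 15]; color 4: [16].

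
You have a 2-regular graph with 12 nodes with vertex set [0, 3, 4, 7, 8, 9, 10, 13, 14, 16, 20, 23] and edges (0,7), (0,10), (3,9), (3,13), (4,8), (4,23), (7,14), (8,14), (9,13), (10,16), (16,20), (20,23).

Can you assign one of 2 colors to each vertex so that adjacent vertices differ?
No, G is not 2-colorable

The clique on vertices [3, 9, 13] has size 3 > 2, so it alone needs 3 colors.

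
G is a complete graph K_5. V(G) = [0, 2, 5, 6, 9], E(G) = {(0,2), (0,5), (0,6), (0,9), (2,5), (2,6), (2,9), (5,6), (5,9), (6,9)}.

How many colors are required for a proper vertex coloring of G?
χ(G) = 5

Clique number ω(G) = 5 (lower bound: χ ≥ ω).
The clique on [0, 2, 5, 6, 9] has size 5, forcing χ ≥ 5, and the coloring below uses 5 colors, so χ(G) = 5.
A valid 5-coloring: color 1: [0]; color 2: [5]; color 3: [6]; color 4: [9]; color 5: [2].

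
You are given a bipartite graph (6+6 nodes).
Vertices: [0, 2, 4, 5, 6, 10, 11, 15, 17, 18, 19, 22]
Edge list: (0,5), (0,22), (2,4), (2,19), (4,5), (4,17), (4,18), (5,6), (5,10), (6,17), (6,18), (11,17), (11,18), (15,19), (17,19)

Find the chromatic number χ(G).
χ(G) = 2

Clique number ω(G) = 2 (lower bound: χ ≥ ω).
The graph is bipartite (no odd cycle), so 2 colors suffice: χ(G) = 2.
A valid 2-coloring: color 1: [2, 5, 15, 17, 18, 22]; color 2: [0, 4, 6, 10, 11, 19].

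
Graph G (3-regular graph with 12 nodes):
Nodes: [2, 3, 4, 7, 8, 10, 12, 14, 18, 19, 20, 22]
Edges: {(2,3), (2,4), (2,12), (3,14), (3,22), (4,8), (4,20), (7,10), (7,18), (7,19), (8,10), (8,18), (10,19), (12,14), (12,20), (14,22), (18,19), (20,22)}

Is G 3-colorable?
A valid 3-coloring: color 1: [2, 8, 19, 22]; color 2: [3, 4, 10, 12, 18]; color 3: [7, 14, 20].
(χ(G) = 3 ≤ 3.)

Yes, G is 3-colorable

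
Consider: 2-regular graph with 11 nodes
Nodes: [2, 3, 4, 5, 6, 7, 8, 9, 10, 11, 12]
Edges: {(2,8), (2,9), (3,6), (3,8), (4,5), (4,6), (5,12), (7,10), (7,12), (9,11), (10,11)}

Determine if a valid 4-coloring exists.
A valid 4-coloring: color 1: [5, 6, 7, 8, 9]; color 2: [2, 3, 4, 11, 12]; color 3: [10].
(χ(G) = 3 ≤ 4.)

Yes, G is 4-colorable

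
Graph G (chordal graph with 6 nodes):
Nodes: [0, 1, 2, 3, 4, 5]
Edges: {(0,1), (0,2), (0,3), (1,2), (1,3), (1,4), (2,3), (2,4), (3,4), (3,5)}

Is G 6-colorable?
Yes, G is 6-colorable

A valid 6-coloring: color 1: [3]; color 2: [1, 5]; color 3: [2]; color 4: [0, 4].
(χ(G) = 4 ≤ 6.)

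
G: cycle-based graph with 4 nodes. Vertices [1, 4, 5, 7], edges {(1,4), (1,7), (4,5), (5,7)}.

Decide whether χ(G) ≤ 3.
A valid 3-coloring: color 1: [1, 5]; color 2: [4, 7].
(χ(G) = 2 ≤ 3.)

Yes, G is 3-colorable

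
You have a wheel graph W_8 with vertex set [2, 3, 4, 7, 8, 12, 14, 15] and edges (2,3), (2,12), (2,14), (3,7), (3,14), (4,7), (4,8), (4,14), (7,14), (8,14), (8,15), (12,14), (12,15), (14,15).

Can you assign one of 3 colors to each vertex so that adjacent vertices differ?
No, G is not 3-colorable

Odd cycle [4, 7, 3, 2, 12, 15, 8] needs 3 colors (χ ≥ 3).
Vertex 14 is adjacent to every vertex of [2, 3, 4, 7, 8, 12, 15], which already need 3 colors among themselves, so 14 needs a new color (χ ≥ 4).
Hence χ(G) ≥ 4 > 3, so no proper 3-coloring exists.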